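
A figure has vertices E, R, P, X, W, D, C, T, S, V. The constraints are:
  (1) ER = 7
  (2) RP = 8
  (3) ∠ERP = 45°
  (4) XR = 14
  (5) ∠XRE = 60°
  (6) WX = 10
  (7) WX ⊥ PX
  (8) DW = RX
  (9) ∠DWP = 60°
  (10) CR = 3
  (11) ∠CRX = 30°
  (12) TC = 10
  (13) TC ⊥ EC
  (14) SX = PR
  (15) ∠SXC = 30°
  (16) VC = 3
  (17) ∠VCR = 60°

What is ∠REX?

Step 1: By the law of cosines on triangle ERX: EX² = 7² + 14² − 2·7·14·cos(60°) = 147, so EX = 7·√3.
Step 2: By the inverse law of cosines on triangle REX: cos(∠REX) = (7² + (7·√3)² − 14²) / (2·7·7·√3) = 0/169.74 = 0, so ∠REX = 90°.

Therefore, the measure of angle ∠REX = 90°.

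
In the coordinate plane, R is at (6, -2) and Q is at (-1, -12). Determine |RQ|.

d = sqrt((-1 - 6)^2 + (-12 - -2)^2)
d = sqrt(-7^2 + -10^2)
d = sqrt(49 + 100)
d = sqrt(149)

sqrt(149)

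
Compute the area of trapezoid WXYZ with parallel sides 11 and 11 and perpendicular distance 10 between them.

Area = (11 + 11) * 10 / 2 = 220 / 2 = 110

110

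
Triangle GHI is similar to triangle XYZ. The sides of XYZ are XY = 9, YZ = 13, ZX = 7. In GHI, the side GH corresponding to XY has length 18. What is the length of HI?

Similar triangles have proportional sides. Setting up the proportion:
GH / XY = HI / YZ
18 / 9 = HI / 13
HI = 13 * 18 / 9 = 26.

26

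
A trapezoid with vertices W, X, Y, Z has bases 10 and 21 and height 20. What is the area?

Area of a trapezoid = (base1 + base2) * height / 2
Area = (10 + 21) * 20 / 2
Area = 31 * 20 / 2
Area = 620 / 2
Area = 310

310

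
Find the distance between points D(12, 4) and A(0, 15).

The horizontal distance is |0 - 12| = 12 and the vertical distance is |15 - 4| = 11.
By the Pythagorean theorem, d = sqrt(12^2 + 11^2) = sqrt(265).

sqrt(265)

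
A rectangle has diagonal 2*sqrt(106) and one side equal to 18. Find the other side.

b = sqrt(d^2 - a^2) = sqrt(424 - 324) = sqrt(100) = 10

10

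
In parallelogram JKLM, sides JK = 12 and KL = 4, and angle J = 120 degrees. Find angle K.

Opposite sides of a parallelogram are parallel, so consecutive angles form co-interior angles on a transversal.
Co-interior angles sum to 180°, giving angle K = 180 - 120 = 60 degrees.

60 degrees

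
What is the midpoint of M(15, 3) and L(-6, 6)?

M = ((x₁ + x₂)/2, (y₁ + y₂)/2)
= ((15 + -6)/2, (3 + 6)/2)
= (9/2, 9/2) = (9/2, 9/2)

(9/2, 9/2)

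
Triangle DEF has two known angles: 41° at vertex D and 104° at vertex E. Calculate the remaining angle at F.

Let angle F = x. Then 41 + 104 + x = 180.
x = 180 - 145 = 35 degrees.

35 degrees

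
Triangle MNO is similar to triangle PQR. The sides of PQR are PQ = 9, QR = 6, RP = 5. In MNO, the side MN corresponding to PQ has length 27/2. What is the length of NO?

k = 27/2/9 = 3/2. NO = 3/2 * 6 = 9.

9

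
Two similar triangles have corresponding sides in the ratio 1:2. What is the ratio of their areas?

Area ratio = (side ratio)^2 = (1/2)^2 = 1:4.

1:4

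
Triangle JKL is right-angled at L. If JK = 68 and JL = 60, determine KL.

By the Pythagorean theorem: KL^2 = JK^2 - JL^2
KL^2 = 68^2 - 60^2 = 4624 - 3600 = 1024
KL = sqrt(1024) = 32

32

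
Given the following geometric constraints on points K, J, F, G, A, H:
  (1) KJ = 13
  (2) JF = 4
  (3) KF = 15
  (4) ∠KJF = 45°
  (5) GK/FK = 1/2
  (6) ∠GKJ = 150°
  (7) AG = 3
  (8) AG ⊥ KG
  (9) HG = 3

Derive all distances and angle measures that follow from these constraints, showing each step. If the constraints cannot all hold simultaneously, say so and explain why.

These constraints are not satisfiable: (1), (2) and (3) fix all three sides of triangle KJF, so by the law of cosines cos(∠KJF) = (13² + 4² − 15²) / (2·13·4) = -0.3846, i.e. ∠KJF ≈ 112.62°, which contradicts (4) ∠KJF = 45°. No planar figure meets all of them, so nothing further can be derived.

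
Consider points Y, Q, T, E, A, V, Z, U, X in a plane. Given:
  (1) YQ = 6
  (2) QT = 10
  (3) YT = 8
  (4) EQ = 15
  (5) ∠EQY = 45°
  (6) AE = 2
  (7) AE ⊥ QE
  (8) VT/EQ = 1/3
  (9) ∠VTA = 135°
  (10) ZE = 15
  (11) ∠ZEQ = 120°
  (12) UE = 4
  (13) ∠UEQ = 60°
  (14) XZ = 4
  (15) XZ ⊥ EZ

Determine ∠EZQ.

Step 1: By the law of cosines on triangle ZEQ: ZQ² = 15² + 15² − 2·15·15·cos(120°) = 675, so ZQ = 15·√3.
Step 2: By the inverse law of cosines on triangle EZQ: cos(∠EZQ) = (15² + (15·√3)² − 15²) / (2·15·15·√3) = 675/779.42 = 0.866, so ∠EZQ = 30°.

Therefore, the measure of angle ∠EZQ = 30°.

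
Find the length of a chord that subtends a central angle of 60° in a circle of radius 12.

Drop a perpendicular from the center to the chord, bisecting both the chord and the central angle.
Each half-chord = r sin(θ/2) = 12 sin(30°).
The full chord = 2 × 12 × sin(30°) = 12.

12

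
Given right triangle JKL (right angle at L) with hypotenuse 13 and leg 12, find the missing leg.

KL = sqrt(13^2 - 12^2) = sqrt(25) = 5

5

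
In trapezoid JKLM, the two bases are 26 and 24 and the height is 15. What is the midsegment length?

midsegment = (26 + 24) / 2 = 50 / 2 = 25

25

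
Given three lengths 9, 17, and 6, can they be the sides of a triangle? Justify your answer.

Check the triangle inequality: 9 + 6 = 15 ≤ 17.
Since the sum of two sides does not exceed the third, no triangle can be formed.

No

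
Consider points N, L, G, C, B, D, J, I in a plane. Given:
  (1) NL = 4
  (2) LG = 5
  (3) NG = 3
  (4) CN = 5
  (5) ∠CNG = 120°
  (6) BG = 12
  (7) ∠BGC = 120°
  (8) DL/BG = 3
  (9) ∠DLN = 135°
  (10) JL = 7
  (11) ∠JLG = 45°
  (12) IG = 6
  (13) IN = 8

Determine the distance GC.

Step 1: By the law of cosines on triangle GNC: GC² = 3² + 5² − 2·3·5·cos(120°) = 49, so GC = 7.

Therefore, the length of GC = 7.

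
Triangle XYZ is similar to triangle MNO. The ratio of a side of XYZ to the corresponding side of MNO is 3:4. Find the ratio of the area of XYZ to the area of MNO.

Area scales with the square of linear dimensions. If every length is multiplied by 3/4, then the area is multiplied by (3/4)^2 = 9/16.
The area ratio is 9:16.

9:16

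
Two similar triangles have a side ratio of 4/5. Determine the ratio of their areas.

Area scales with the square of linear dimensions. If every length is multiplied by 4/5, then the area is multiplied by (4/5)^2 = 16/25.
The area ratio is 16:25.

16:25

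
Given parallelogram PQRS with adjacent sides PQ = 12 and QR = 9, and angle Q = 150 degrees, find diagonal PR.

Law of cosines: d^2 = 12^2 + 9^2 - 2(12)(9)cos(150°) = 108*sqrt(3) + 225, so d = 3*sqrt(12*sqrt(3) + 25).

3*sqrt(12*sqrt(3) + 25)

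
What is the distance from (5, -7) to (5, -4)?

The horizontal distance is |5 - 5| = 0 and the vertical distance is |-4 - -7| = 3.
By the Pythagorean theorem, d = sqrt(0^2 + 3^2) = sqrt(9) = 3.

3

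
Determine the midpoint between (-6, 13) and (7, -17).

M = ((x₁ + x₂)/2, (y₁ + y₂)/2)
= ((-6 + 7)/2, (13 + -17)/2)
= (1/2, -4/2) = (1/2, -2)

(1/2, -2)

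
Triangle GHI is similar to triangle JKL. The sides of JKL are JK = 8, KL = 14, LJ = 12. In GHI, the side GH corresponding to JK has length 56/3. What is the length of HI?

Similar triangles have proportional sides. Setting up the proportion:
GH / JK = HI / KL
56/3 / 8 = HI / 14
HI = 14 * 56/3 / 8 = 98/3.

98/3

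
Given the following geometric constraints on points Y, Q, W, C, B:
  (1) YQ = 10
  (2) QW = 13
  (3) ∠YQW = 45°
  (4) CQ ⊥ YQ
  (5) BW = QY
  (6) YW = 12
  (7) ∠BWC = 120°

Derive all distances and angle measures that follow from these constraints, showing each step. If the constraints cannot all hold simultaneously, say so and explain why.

These constraints are not satisfiable: (1), (2) and (3) already determine YW: by the law of cosines YW² = 10² + 13² − 2·10·13·cos(45°) = 85.15, so YW ≈ 9.23, which contradicts (6) YW = 12. No planar figure meets all of them, so nothing further can be derived.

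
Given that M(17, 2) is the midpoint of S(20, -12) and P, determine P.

Using the midpoint formula: M = ((x1 + x2)/2, (y1 + y2)/2)
We know M = (17, 2) and S = (20, -12)
For x: 17 = (20 + x2)/2, so x2 = 2*17 - 20 = 14
For y: 2 = (-12 + y2)/2, so y2 = 2*2 - -12 = 16
P = (14, 16)

(14, 16)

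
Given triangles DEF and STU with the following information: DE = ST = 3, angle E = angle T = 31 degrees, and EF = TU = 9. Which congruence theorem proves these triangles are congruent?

The given information provides:
DE = ST = 3, angle E = angle T = 31 degrees, and EF = TU = 9
This matches the SAS congruence theorem.
Two pairs of corresponding sides and the included angle are equal (Side-Angle-Side).

SAS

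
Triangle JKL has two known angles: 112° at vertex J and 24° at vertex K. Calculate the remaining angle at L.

The interior angles sum to 180°: angle L = 180 - 112 - 24 = 44°.
The triangle is obtuse (angles 112°, 24°, 44°).

44 degrees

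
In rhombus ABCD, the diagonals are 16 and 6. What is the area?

The diagonals of a rhombus divide it into four right triangles.
Each triangle has legs 16/ 2 = 8 and 6/2 = 3, so each has area (1/2)*8*3 = 12.
Four such triangles give total area = (d1 * d2) / 2 = 48.

48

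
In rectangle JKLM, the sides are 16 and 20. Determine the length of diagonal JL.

A rectangle's diagonal splits it into two right triangles, with the diagonal as the hypotenuse.
By the Pythagorean theorem, d^2 = 16^2 + 20^2 = 656.
Therefore d = sqrt(656) = 4*sqrt(41).

4*sqrt(41)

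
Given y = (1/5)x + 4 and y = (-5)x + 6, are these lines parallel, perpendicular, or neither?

Slope of line 1: m1 = 1/5
Slope of line 2: m2 = -5
m1 * m2 = (1/5) * (-5) = -1 = -1, so the lines are perpendicular.

Perpendicular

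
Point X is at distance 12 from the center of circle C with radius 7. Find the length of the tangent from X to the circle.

tangent = √(d² - r²) = √(12² - 7²) = √(144 - 49) = √95 = sqrt(95)

sqrt(95)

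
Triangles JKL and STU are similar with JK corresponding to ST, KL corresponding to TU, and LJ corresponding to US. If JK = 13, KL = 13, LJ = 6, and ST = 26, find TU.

Since the triangles are similar, the ratio of corresponding sides is constant.
Scale factor k = ST / JK = 26 / 13 = 2
TU = k * KL = 2 * 13 = 26

26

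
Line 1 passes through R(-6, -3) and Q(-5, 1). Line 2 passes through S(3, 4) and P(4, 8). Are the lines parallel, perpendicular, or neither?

Slope of line 1: m1 = (1 - -3)/(-5 - -6) = 4/1 = 4
Slope of line 2: m2 = (8 - 4)/(4 - 3) = 4/1 = 4
m1 = m2, so the lines are parallel.

Parallel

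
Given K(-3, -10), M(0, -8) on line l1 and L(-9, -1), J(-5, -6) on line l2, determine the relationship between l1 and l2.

Slope of line 1: m1 = (-8 - -10)/(0 - -3) = 2/3 = 2/3
Slope of line 2: m2 = (-6 - -1)/(-5 - -9) = -5/4 = -5/4
m1 != m2 and m1*m2 = -5/6 != -1. Neither.

Neither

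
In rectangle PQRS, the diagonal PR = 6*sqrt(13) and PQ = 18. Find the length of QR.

b = sqrt(d^2 - a^2) = sqrt(468 - 324) = sqrt(144) = 12

12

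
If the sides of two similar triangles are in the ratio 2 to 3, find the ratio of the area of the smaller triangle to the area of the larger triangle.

Area ratio = (side ratio)^2 = (2/3)^2 = 4:9.

4:9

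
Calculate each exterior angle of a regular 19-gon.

Each exterior angle of a regular n-gon is 360 / n.
For n = 19: 360 / 19 = 360/19 degrees.

360/19 degrees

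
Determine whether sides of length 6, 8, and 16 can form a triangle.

No.
The triangle inequality is violated: 6 + 8 = 14 ≤ 16.
These lengths cannot form a triangle.

No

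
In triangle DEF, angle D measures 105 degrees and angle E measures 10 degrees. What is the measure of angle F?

The interior angles sum to 180°: angle F = 180 - 105 - 10 = 65°.
The triangle is obtuse (angles 105°, 10°, 65°).

65 degrees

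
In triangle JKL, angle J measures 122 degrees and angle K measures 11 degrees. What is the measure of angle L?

angle L = 180 - 122 - 11 = 47 degrees.

47 degrees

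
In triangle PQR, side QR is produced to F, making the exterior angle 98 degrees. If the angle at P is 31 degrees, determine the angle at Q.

The exterior angle theorem states that an exterior angle equals the sum of the two non-adjacent interior angles.
So 98 = 31 + angle Q, which gives angle Q = 98 - 31 = 67 degrees.

67 degrees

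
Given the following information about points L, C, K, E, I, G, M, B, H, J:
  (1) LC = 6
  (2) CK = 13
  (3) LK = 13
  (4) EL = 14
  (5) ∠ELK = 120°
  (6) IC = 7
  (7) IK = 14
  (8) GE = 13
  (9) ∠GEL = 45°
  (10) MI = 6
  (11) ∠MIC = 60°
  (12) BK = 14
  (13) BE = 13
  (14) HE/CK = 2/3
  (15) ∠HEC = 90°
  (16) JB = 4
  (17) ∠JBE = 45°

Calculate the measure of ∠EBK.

Step 1: By the law of cosines on triangle ELK: EK² = 14² + 13² − 2·14·13·cos(120°) = 547, so EK ≈ 23.39.
Step 2: By the inverse law of cosines on triangle EBK: cos(∠EBK) = (13² + 14² − 23.39²) / (2·13·14) = -182/364 = -0.5, so ∠EBK = 120°.

Therefore, the measure of angle ∠EBK = 120°.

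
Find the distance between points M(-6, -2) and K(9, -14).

d = sqrt((15)^2 + (-12)^2) = sqrt(369) = 3*sqrt(41)

3*sqrt(41)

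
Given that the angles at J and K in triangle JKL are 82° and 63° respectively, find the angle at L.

By the triangle angle sum property, the three interior angles of any triangle add up to 180°.
We know angle J = 82° and angle K = 63°, so their sum is 145°.
Therefore angle L = 180° - 145° = 35°.

35 degrees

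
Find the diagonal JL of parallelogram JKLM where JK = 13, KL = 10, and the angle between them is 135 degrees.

Law of cosines: d^2 = 13^2 + 10^2 - 2(13)(10)cos(135°) = 130*sqrt(2) + 269, so d = sqrt(130*sqrt(2) + 269).

sqrt(130*sqrt(2) + 269)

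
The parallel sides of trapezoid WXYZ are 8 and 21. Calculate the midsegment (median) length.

The midsegment of a trapezoid = (base1 + base2) / 2
midsegment = (8 + 21) / 2
midsegment = 29 / 2
midsegment = 29/2

29/2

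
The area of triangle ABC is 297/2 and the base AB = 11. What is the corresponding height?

Rearranging the area formula Area = (1/2) * base * height:
height = 2 * Area / base = 2 * 297/2 / 11 = 27.

27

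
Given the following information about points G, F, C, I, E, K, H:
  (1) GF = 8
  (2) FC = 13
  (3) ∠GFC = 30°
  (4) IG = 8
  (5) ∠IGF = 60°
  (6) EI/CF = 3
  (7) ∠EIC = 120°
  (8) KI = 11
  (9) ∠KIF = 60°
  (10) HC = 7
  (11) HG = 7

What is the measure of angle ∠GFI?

Step 1: By the law of cosines on triangle FGI: FI² = 8² + 8² − 2·8·8·cos(60°) = 64, so FI = 8.
Step 2: By the inverse law of cosines on triangle GFI: cos(∠GFI) = (8² + 8² − 8²) / (2·8·8) = 64/128 = 0.5, so ∠GFI = 60°.

Therefore, the measure of angle ∠GFI = 60°.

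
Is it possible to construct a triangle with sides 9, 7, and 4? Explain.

Sort the sides: 4, 7, 9.
It suffices to check that the sum of the two smallest exceeds the largest:
4 + 7 = 11 > 9. ✓
Yes, a valid triangle can be formed.

Yes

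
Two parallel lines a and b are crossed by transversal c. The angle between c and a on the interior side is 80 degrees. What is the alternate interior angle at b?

Alternate interior angles formed by parallel lines and a transversal are equal.
The given angle is 80 degrees.
The alternate interior angle = 80 degrees.

80 degrees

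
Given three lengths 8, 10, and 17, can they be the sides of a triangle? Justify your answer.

For three segments to close into a triangle, no single side can be as long as the other two combined.
The longest side is 17, and 8 + 10 = 18 > 17.
A triangle can be formed.

Yes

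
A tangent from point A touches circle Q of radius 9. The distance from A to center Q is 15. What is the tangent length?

tangent = √(d² - r²) = √(15² - 9²) = √(225 - 81) = √144 = 12

12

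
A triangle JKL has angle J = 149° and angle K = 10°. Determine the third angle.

Let angle L = x. Then 149 + 10 + x = 180.
x = 180 - 159 = 21 degrees.

21 degrees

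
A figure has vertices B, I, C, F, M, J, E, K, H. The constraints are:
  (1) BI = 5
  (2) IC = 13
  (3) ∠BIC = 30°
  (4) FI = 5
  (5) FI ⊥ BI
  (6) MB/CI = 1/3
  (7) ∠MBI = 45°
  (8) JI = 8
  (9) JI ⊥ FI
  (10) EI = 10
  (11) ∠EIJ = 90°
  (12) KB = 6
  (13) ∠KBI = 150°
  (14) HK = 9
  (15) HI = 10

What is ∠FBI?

Step 1: By the law of cosines on triangle BIF: BF² = 5² + 5² − 2·5·5·cos(90°) = 50, so BF = 5·√2.
Step 2: By the inverse law of cosines on triangle FBI: cos(∠FBI) = ((5·√2)² + 5² − 5²) / (2·5·√2·5) = 50/70.71 = 0.7071, so ∠FBI = 45°.

Therefore, the measure of angle ∠FBI = 45°.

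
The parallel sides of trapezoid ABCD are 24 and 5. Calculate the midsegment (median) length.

The midsegment of a trapezoid = (base1 + base2) / 2
midsegment = (24 + 5) / 2
midsegment = 29 / 2
midsegment = 29/2

29/2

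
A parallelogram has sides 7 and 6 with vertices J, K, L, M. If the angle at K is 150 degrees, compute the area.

The area of a parallelogram equals the product of two adjacent sides times the sine of the included angle.
This is because the height equals 6 * sin(150°) = 3.
Area = 7 * 3 = 21

21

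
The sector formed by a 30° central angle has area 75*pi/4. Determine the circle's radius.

The sector covers 30°/360° = 1/12 of the full circle.
Full circle area = 75*pi/4 / 1/12 = 225*pi.
Since full area = πr², we get r² = 225*pi/π = 225, so r = 15.

15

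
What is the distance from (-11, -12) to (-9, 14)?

d = sqrt((-9 - -11)^2 + (14 - -12)^2)
d = sqrt(2^2 + 26^2)
d = sqrt(4 + 676)
d = sqrt(680) = 2*sqrt(170)

2*sqrt(170)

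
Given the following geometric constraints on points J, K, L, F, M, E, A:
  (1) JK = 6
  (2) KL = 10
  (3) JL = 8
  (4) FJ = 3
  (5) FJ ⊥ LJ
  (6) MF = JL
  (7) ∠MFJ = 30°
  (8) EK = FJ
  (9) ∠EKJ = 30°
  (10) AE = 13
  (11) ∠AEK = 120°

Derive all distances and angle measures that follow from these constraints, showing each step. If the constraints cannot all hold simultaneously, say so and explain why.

The constraints are consistent.

From the given relations:
  MF = JL = 8
  EK = FJ = 3

Step 1: From JF = 3, FM = 8, and ∠JFM = 30°, by the law of cosines:
  JM² = JF² + FM² - 2·JF·FM·cos(30°) = 9 + 64 - 41.57 = 31.43
  JM ≈ 5.61

Step 2: From JK = 6, KE = 3, and ∠JKE = 30°, by the law of cosines:
  JE² = JK² + KE² - 2·JK·KE·cos(30°) = 36 + 9 - 31.18 = 13.82
  JE ≈ 3.72

Step 3: From KE = 3, EA = 13, and ∠KEA = 120°, by the law of cosines:
  KA² = KE² + EA² - 2·KE·EA·cos(120°) = 9 + 169 + 39 = 217
  KA ≈ 14.73

Step 4: From LJ = 8, JF = 3, and ∠LJF = 90°, by the law of cosines:
  LF² = LJ² + JF² - 2·LJ·JF·cos(90°) = 64 + 9 - 0 = 73
  LF = √73

Step 5: From JK = 6, JL = 8, KL = 10, by the inverse law of cosines:
  cos(∠KJL) = (JK² + JL² - KL²) / (2·JK·JL)
  ∠KJL = 90°

Step 6: From KJ = 6, KL = 10, JL = 8, by the inverse law of cosines:
  cos(∠JKL) = (KJ² + KL² - JL²) / (2·KJ·KL)
  ∠JKL = 53.13°

Step 7: From LJ = 8, LK = 10, JK = 6, by the inverse law of cosines:
  cos(∠JLK) = (LJ² + LK² - JK²) / (2·LJ·LK)
  ∠JLK = 36.87°

Step 8: From JE = 3.72, JK = 6, EK = 3, by the inverse law of cosines:
  cos(∠EJK) = (JE² + JK² - EK²) / (2·JE·JK)
  ∠EJK = 23.79°

Step 9: From JF = 3, JM = 5.61, FM = 8, by the inverse law of cosines:
  cos(∠FJM) = (JF² + JM² - FM²) / (2·JF·JM)
  ∠FJM = 134.48°

Step 10: From KA = 14.73, KE = 3, AE = 13, by the inverse law of cosines:
  cos(∠AKE) = (KA² + KE² - AE²) / (2·KA·KE)
  ∠AKE = 49.84°

Step 11: From LF = √73, LJ = 8, FJ = 3, by the inverse law of cosines:
  cos(∠FLJ) = (LF² + LJ² - FJ²) / (2·LF·LJ)
  ∠FLJ = 20.56°

Step 12: From FJ = 3, FL = √73, JL = 8, by the inverse law of cosines:
  cos(∠JFL) = (FJ² + FL² - JL²) / (2·FJ·FL)
  ∠JFL = 69.44°

Step 13: From MF = 8, MJ = 5.61, FJ = 3, by the inverse law of cosines:
  cos(∠FMJ) = (MF² + MJ² - FJ²) / (2·MF·MJ)
  ∠FMJ = 15.52°

Step 14: From EJ = 3.72, EK = 3, JK = 6, by the inverse law of cosines:
  cos(∠JEK) = (EJ² + EK² - JK²) / (2·EJ·EK)
  ∠JEK = 126.21°

Step 15: From AE = 13, AK = 14.73, EK = 3, by the inverse law of cosines:
  cos(∠EAK) = (AE² + AK² - EK²) / (2·AE·AK)
  ∠EAK = 10.16°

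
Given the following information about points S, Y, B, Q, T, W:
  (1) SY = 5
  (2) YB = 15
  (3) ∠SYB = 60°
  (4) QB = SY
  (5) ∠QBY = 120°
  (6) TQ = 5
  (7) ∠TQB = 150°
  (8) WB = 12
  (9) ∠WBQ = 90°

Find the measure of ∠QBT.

From the given relations: QB = SY = 5.
Step 1: By the law of cosines on triangle BQT: BT² = 5² + 5² − 2·5·5·cos(150°) = 93.3, so BT ≈ 9.66.
Step 2: By the inverse law of cosines on triangle QBT: cos(∠QBT) = (5² + 9.66² − 5²) / (2·5·9.66) = 93.3/96.59 = 0.9659, so ∠QBT = 15°.

Therefore, the measure of angle ∠QBT = 15°.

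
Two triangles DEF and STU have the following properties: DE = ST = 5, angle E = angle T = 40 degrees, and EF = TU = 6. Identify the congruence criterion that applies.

Consider the given information: DE = ST = 5, angle E = angle T = 40 degrees, and EF = TU = 6
This is not ASA or AAS: ASA requires two angles and the side between them. AAS requires two angles and a non-included side.
The correct criterion is SAS. Two pairs of corresponding sides and the included angle are equal (Side-Angle-Side).

SAS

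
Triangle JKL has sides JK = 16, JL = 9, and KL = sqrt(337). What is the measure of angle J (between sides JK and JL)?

cos(J) = (16² + 9² - (sqrt(337))²) / (2 × 16 × 9) = 0, so J = arccos(0) = 90°.

90°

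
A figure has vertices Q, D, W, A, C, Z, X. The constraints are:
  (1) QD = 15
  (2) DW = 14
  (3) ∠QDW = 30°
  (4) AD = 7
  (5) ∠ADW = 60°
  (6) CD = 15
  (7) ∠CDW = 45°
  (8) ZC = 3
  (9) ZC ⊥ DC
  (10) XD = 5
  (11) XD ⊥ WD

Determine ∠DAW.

Step 1: By the law of cosines on triangle ADW: AW² = 7² + 14² − 2·7·14·cos(60°) = 147, so AW = 7·√3.
Step 2: By the inverse law of cosines on triangle DAW: cos(∠DAW) = (7² + (7·√3)² − 14²) / (2·7·7·√3) = 0/169.74 = 0, so ∠DAW = 90°.

Therefore, the measure of angle ∠DAW = 90°.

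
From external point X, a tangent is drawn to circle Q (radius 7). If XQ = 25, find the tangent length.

tangent = √(d² - r²) = √(25² - 7²) = √(625 - 49) = √576 = 24

24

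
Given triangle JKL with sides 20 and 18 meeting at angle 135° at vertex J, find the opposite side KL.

Law of cosines: KL^2 = 20^2 + 18^2 - 2(20)(18)cos(135°) = 360*sqrt(2) + 724, so KL = 2*sqrt(90*sqrt(2) + 181).

2*sqrt(90*sqrt(2) + 181)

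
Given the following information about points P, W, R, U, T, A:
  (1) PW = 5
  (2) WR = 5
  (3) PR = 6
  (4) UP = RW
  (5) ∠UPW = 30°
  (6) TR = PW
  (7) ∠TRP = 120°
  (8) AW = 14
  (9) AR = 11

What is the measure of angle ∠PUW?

From the given relations: UP = RW = 5.
Step 1: By the law of cosines on triangle UPW: UW² = 5² + 5² − 2·5·5·cos(30°) = 6.7, so UW ≈ 2.59.
Step 2: By the inverse law of cosines on triangle PUW: cos(∠PUW) = (5² + 2.59² − 5²) / (2·5·2.59) = 6.7/25.88 = 0.2588, so ∠PUW = 75°.

Therefore, the measure of angle ∠PUW = 75°.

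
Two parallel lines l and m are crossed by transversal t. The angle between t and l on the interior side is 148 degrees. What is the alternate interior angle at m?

Alternate interior angles lie on opposite sides of the transversal, between the parallel lines.
By the alternate interior angle theorem, they are equal: 148 degrees.

148 degrees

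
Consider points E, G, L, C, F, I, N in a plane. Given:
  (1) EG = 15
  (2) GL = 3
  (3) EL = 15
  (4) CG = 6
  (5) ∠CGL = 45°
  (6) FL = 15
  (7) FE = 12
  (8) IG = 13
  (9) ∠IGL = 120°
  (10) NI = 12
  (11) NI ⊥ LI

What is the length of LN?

Step 1: By the law of cosines on triangle LGI: LI² = 3² + 13² − 2·3·13·cos(120°) = 217, so LI ≈ 14.73.
Step 2: By the law of cosines on triangle LIN: LN² = 14.73² + 12² − 2·14.73·12·cos(90°) = 361, so LN = 19.

Therefore, the length of LN = 19.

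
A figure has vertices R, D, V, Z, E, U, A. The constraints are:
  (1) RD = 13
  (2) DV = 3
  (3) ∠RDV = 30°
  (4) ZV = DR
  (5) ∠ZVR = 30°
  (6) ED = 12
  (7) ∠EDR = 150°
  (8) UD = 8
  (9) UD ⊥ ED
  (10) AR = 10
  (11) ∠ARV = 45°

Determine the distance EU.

Step 1: By the law of cosines on triangle EDU: EU² = 12² + 8² − 2·12·8·cos(90°) = 208, so EU = 4·√13.

Therefore, the length of EU = 4·√13.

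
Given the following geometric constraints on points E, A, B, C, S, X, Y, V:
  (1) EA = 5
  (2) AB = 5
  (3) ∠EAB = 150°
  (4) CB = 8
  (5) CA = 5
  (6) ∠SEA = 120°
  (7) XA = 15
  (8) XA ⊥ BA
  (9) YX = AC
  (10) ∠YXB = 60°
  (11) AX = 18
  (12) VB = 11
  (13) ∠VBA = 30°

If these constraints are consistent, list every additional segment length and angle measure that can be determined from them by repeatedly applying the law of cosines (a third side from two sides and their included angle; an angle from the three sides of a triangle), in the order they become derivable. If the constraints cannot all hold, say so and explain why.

These constraints are not satisfiable: (7) XA = 15 and (11) AX = 18 assign two different lengths to the same segment. No planar figure meets all of them, so nothing further can be derived.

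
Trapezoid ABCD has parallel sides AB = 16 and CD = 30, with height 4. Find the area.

A trapezoid's area equals the midsegment times the height.
The midsegment is (16 + 30) / 2 = 23.
Area = 23 * 4 = 92.

92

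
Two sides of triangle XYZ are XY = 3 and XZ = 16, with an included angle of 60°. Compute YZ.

Law of cosines: YZ^2 = 3^2 + 16^2 - 2(3)(16)cos(60°) = 217, so YZ = sqrt(217).

sqrt(217)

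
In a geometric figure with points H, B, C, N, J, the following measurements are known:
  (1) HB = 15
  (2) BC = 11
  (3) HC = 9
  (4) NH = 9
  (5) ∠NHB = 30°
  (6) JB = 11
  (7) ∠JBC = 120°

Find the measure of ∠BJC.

Step 1: By the law of cosines on triangle JBC: JC² = 11² + 11² − 2·11·11·cos(120°) = 363, so JC = 11·√3.
Step 2: By the inverse law of cosines on triangle BJC: cos(∠BJC) = (11² + (11·√3)² − 11²) / (2·11·11·√3) = 363/419.16 = 0.866, so ∠BJC = 30°.

Therefore, the measure of angle ∠BJC = 30°.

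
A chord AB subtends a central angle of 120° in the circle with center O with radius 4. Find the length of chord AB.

Chord length = 2r sin(θ/2)
= 2 × 4 × sin(120°/2)
= 2 × 4 × sin(60°)
= 4*sqrt(3)

4*sqrt(3)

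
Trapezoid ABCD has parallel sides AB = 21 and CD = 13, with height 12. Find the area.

Area = (21 + 13) * 12 / 2 = 408 / 2 = 204

204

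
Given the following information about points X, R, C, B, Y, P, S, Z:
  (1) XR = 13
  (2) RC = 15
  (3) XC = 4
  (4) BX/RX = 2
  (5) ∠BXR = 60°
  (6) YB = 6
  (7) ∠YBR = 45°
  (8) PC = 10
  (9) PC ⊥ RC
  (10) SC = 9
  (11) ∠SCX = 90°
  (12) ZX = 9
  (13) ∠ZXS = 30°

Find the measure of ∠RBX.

From the given relations: BX = 2·RX = 2·13 = 26.
Step 1: By the law of cosines on triangle BXR: BR² = 26² + 13² − 2·26·13·cos(60°) = 507, so BR = 13·√3.
Step 2: By the inverse law of cosines on triangle RBX: cos(∠RBX) = ((13·√3)² + 26² − 13²) / (2·13·√3·26) = 1014/1170.87 = 0.866, so ∠RBX = 30°.

Therefore, the measure of angle ∠RBX = 30°.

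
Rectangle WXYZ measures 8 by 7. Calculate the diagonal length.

A rectangle's diagonal splits it into two right triangles, with the diagonal as the hypotenuse.
By the Pythagorean theorem, d^2 = 8^2 + 7^2 = 113.
Therefore d = sqrt(113).

sqrt(113)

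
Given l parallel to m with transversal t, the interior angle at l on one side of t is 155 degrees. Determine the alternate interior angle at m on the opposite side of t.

Alternate interior angles lie on opposite sides of the transversal, between the parallel lines.
By the alternate interior angle theorem, they are equal: 155 degrees.

155 degrees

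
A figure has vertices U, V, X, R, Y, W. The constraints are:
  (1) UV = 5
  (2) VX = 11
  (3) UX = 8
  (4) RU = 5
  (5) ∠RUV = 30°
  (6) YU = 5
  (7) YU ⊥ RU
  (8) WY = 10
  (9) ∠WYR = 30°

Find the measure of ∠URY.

Step 1: By the law of cosines on triangle RUY: RY² = 5² + 5² − 2·5·5·cos(90°) = 50, so RY = 5·√2.
Step 2: By the inverse law of cosines on triangle URY: cos(∠URY) = (5² + (5·√2)² − 5²) / (2·5·5·√2) = 50/70.71 = 0.7071, so ∠URY = 45°.

Therefore, the measure of angle ∠URY = 45°.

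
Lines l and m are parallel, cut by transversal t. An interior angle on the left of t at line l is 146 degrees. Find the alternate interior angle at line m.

Alternate interior angles are equal: 146 degrees.

146 degrees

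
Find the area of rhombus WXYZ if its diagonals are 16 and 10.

Area of a rhombus = (d1 * d2) / 2
Area = (16 * 10) / 2
Area = 160 / 2
Area = 80

80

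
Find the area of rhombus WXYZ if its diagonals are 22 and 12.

Area of a rhombus = (d1 * d2) / 2
Area = (22 * 12) / 2
Area = 264 / 2
Area = 132

132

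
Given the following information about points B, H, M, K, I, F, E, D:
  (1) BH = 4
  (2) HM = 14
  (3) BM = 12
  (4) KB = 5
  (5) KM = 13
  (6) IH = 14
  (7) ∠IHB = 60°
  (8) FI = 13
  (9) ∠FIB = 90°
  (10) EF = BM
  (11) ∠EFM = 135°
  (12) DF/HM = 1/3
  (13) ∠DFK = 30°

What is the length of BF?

Step 1: By the law of cosines on triangle BHI: BI² = 4² + 14² − 2·4·14·cos(60°) = 156, so BI = 2·√39.
Step 2: By the law of cosines on triangle BIF: BF² = (2·√39)² + 13² − 2·2·√39·13·cos(90°) = 325, so BF = 5·√13.

Therefore, the length of BF = 5·√13.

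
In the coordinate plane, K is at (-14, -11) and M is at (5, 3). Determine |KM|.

d = sqrt((5 - -14)^2 + (3 - -11)^2)
d = sqrt(19^2 + 14^2)
d = sqrt(361 + 196)
d = sqrt(557)

sqrt(557)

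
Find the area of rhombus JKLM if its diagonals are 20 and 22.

Area = (20 * 22) / 2 = 440 / 2 = 220

220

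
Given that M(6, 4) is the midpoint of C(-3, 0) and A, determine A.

Using the midpoint formula: M = ((x1 + x2)/2, (y1 + y2)/2)
We know M = (6, 4) and C = (-3, 0)
For x: 6 = (-3 + x2)/2, so x2 = 2*6 - -3 = 15
For y: 4 = (0 + y2)/2, so y2 = 2*4 - 0 = 8
A = (15, 8)

(15, 8)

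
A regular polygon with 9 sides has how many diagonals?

Total line segments between 9 vertices = C(9,2) = 36.
Subtract the 9 sides: 36 - 9 = 27 diagonals.

27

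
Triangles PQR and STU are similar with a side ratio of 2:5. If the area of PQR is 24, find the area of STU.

The ratio of areas of similar triangles = (side ratio)^2.
Side ratio = 2:5, so area ratio = 4:25.
Area of STU / Area of PQR = 25/4
Area of STU = 24 * 25/4 = 150

150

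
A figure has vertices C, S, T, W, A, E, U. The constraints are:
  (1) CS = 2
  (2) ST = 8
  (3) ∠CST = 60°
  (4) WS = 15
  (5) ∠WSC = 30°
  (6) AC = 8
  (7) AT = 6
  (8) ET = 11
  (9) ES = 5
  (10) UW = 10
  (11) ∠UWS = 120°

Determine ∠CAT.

Step 1: By the law of cosines on triangle CST: CT² = 2² + 8² − 2·2·8·cos(60°) = 52, so CT = 2·√13.
Step 2: By the inverse law of cosines on triangle CAT: cos(∠CAT) = (8² + 6² − (2·√13)²) / (2·8·6) = 48/96 = 0.5, so ∠CAT = 60°.

Therefore, the measure of angle ∠CAT = 60°.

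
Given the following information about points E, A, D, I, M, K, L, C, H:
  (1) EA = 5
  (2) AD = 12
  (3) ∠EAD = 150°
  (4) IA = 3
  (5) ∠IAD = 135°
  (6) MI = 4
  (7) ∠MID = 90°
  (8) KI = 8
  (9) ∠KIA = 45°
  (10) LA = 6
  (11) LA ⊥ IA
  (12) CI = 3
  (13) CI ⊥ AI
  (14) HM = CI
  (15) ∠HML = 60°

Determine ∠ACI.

Step 1: By the law of cosines on triangle CIA: CA² = 3² + 3² − 2·3·3·cos(90°) = 18, so CA = 3·√2.
Step 2: By the inverse law of cosines on triangle ACI: cos(∠ACI) = ((3·√2)² + 3² − 3²) / (2·3·√2·3) = 18/25.46 = 0.7071, so ∠ACI = 45°.

Therefore, the measure of angle ∠ACI = 45°.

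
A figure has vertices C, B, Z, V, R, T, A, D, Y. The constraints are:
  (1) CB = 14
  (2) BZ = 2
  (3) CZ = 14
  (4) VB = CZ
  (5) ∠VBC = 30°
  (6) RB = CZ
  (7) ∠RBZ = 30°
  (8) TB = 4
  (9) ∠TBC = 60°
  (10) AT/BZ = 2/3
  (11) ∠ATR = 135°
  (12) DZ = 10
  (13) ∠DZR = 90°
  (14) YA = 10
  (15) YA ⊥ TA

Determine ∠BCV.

From the given relations: VB = CZ = 14.
Step 1: By the law of cosines on triangle CBV: CV² = 14² + 14² − 2·14·14·cos(30°) = 52.52, so CV ≈ 7.25.
Step 2: By the inverse law of cosines on triangle BCV: cos(∠BCV) = (14² + 7.25² − 14²) / (2·14·7.25) = 52.52/202.91 = 0.2588, so ∠BCV = 75°.

Therefore, the measure of angle ∠BCV = 75°.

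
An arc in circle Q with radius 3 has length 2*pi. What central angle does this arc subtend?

The full circumference is 2πr = 6*pi.
The arc is 2*pi / 6*pi = 1/3 of the full circle.
So the central angle = 1/3 × 360° = 120°.

120°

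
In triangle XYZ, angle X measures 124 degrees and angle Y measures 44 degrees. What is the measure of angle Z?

The interior angles sum to 180°: angle Z = 180 - 124 - 44 = 12°.
The triangle is obtuse (angles 124°, 44°, 12°).

12 degrees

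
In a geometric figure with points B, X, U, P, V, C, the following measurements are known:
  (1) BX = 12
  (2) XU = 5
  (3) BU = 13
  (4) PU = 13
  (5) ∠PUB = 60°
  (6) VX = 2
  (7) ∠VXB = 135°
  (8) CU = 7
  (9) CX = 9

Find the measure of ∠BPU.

Step 1: By the law of cosines on triangle PUB: PB² = 13² + 13² − 2·13·13·cos(60°) = 169, so PB = 13.
Step 2: By the inverse law of cosines on triangle BPU: cos(∠BPU) = (13² + 13² − 13²) / (2·13·13) = 169/338 = 0.5, so ∠BPU = 60°.

Therefore, the measure of angle ∠BPU = 60°.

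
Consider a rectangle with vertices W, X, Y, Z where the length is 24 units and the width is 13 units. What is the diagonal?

Using the Pythagorean theorem:
d² = 24² + 13² = 576 + 169 = 745
d = sqrt(745)

sqrt(745)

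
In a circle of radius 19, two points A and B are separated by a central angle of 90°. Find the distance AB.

Chord = 2(19) sin(45°) = 19*sqrt(2)

19*sqrt(2)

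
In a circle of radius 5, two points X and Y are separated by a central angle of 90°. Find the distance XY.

Drop a perpendicular from the center to the chord, bisecting both the chord and the central angle.
Each half-chord = r sin(θ/2) = 5 sin(45°).
The full chord = 2 × 5 × sin(45°) = 5*sqrt(2).

5*sqrt(2)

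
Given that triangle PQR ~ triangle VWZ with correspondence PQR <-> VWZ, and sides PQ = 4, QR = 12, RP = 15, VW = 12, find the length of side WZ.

k = 12/4 = 3. WZ = 3 * 12 = 36.

36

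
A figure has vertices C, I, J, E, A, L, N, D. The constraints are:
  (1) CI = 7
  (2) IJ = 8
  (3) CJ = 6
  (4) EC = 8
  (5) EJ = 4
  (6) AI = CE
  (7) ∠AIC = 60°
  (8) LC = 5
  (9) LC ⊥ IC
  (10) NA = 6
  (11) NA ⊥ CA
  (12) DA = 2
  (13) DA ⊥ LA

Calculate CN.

From the given relations: AI = CE = 8.
Step 1: By the law of cosines on triangle CIA: CA² = 7² + 8² − 2·7·8·cos(60°) = 57, so CA = √57.
Step 2: By the law of cosines on triangle CAN: CN² = √57² + 6² − 2·√57·6·cos(90°) = 93, so CN = √93.

Therefore, the length of CN = √93.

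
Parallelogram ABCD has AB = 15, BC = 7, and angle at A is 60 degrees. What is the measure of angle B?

Consecutive angles are supplementary: angle B = 180 - 60 = 120 degrees.

120 degrees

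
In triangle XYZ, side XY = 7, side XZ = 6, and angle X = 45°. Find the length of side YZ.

Law of cosines: YZ^2 = 7^2 + 6^2 - 2(7)(6)cos(45°) = 85 - 42*sqrt(2), so YZ = sqrt(85 - 42*sqrt(2)).

sqrt(85 - 42*sqrt(2))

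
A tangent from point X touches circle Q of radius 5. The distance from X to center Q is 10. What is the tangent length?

tangent = √(d² - r²) = √(10² - 5²) = √(100 - 25) = √75 = 5*sqrt(3)

5*sqrt(3)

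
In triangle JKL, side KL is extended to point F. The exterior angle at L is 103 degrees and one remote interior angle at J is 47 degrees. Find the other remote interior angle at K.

angle K = 103 - 47 = 56 degrees (exterior angle theorem).

56 degrees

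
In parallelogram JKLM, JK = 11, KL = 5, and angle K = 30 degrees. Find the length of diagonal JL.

Law of cosines: d^2 = 11^2 + 5^2 - 2(11)(5)cos(30°) = 146 - 55*sqrt(3), so d = sqrt(146 - 55*sqrt(3)).

sqrt(146 - 55*sqrt(3))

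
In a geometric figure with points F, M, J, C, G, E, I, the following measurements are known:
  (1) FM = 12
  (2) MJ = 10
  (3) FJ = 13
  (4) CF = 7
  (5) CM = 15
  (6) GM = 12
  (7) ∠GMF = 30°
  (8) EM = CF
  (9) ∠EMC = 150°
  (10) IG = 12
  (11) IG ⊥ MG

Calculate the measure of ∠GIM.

Step 1: By the law of cosines on triangle IGM: IM² = 12² + 12² − 2·12·12·cos(90°) = 288, so IM = 12·√2.
Step 2: By the inverse law of cosines on triangle GIM: cos(∠GIM) = (12² + (12·√2)² − 12²) / (2·12·12·√2) = 288/407.29 = 0.7071, so ∠GIM = 45°.

Therefore, the measure of angle ∠GIM = 45°.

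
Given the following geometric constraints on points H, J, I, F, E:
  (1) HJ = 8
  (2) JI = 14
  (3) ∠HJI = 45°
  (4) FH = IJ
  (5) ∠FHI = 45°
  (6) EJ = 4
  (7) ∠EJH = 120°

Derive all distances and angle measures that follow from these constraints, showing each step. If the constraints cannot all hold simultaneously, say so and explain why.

The constraints are consistent.

From the given relations:
  FH = IJ = 14

Step 1: From HJ = 8, JI = 14, and ∠HJI = 45°, by the law of cosines:
  HI² = HJ² + JI² - 2·HJ·JI·cos(45°) = 64 + 196 - 158.4 = 101.6
  HI ≈ 10.08

Step 2: From HJ = 8, JE = 4, and ∠HJE = 120°, by the law of cosines:
  HE² = HJ² + JE² - 2·HJ·JE·cos(120°) = 64 + 16 + 32 = 112
  HE = 4·√7

Step 3: From IH = 10.08, HF = 14, and ∠IHF = 45°, by the law of cosines:
  IF² = IH² + HF² - 2·IH·HF·cos(45°) = 101.6 + 196 - 199.6 = 98.03
  IF ≈ 9.9

Step 4: From HE = 4·√7, HJ = 8, EJ = 4, by the inverse law of cosines:
  cos(∠EHJ) = (HE² + HJ² - EJ²) / (2·HE·HJ)
  ∠EHJ = 19.11°

Step 5: From HI = 10.08, HJ = 8, IJ = 14, by the inverse law of cosines:
  cos(∠IHJ) = (HI² + HJ² - IJ²) / (2·HI·HJ)
  ∠IHJ = 100.86°

Step 6: From IH = 10.08, IJ = 14, HJ = 8, by the inverse law of cosines:
  cos(∠HIJ) = (IH² + IJ² - HJ²) / (2·IH·IJ)
  ∠HIJ = 34.14°

Step 7: From EH = 4·√7, EJ = 4, HJ = 8, by the inverse law of cosines:
  cos(∠HEJ) = (EH² + EJ² - HJ²) / (2·EH·EJ)
  ∠HEJ = 40.89°

Step 8: From IF = 9.9, IH = 10.08, FH = 14, by the inverse law of cosines:
  cos(∠FIH) = (IF² + IH² - FH²) / (2·IF·IH)
  ∠FIH = 88.95°

Step 9: From FH = 14, FI = 9.9, HI = 10.08, by the inverse law of cosines:
  cos(∠HFI) = (FH² + FI² - HI²) / (2·FH·FI)
  ∠HFI = 46.05°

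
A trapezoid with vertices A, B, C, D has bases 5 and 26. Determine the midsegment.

The midsegment of a trapezoid = (base1 + base2) / 2
midsegment = (5 + 26) / 2
midsegment = 31 / 2
midsegment = 31/2

31/2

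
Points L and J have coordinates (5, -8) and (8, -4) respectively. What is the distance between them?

The horizontal distance is |8 - 5| = 3 and the vertical distance is |-4 - -8| = 4.
By the Pythagorean theorem, d = sqrt(3^2 + 4^2) = sqrt(25) = 5.

5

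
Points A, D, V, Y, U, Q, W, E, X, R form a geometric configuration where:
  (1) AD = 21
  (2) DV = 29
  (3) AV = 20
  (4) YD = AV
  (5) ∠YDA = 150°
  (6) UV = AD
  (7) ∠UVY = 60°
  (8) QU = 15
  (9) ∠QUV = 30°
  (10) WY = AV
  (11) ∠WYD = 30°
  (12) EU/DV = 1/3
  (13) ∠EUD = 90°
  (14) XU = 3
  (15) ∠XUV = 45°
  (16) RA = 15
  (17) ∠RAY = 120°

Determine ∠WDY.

From the given relations: YD = AV = 20; WY = AV = 20.
Step 1: By the law of cosines on triangle DYW: DW² = 20² + 20² − 2·20·20·cos(30°) = 107.18, so DW ≈ 10.35.
Step 2: By the inverse law of cosines on triangle WDY: cos(∠WDY) = (10.35² + 20² − 20²) / (2·10.35·20) = 107.18/414.11 = 0.2588, so ∠WDY = 75°.

Therefore, the measure of angle ∠WDY = 75°.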